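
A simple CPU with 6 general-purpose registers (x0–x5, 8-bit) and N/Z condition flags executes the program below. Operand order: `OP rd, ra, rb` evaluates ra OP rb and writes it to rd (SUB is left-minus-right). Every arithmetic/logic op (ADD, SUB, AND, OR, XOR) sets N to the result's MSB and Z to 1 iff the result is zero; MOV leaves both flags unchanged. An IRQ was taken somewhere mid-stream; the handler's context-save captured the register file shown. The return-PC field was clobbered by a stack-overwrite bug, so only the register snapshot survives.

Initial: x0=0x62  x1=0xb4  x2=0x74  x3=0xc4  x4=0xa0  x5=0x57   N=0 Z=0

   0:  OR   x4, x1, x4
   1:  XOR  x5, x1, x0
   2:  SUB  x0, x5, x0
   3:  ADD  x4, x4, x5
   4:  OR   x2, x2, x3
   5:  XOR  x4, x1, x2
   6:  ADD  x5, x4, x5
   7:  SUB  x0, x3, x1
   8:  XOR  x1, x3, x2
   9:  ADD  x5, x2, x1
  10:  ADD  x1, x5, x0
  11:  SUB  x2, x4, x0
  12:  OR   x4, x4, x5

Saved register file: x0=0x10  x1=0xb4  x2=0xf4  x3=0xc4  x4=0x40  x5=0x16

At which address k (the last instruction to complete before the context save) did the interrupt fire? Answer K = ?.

K = 7

after  0: x0=0x62 x1=0xb4 x2=0x74 x3=0xc4 x4=0xb4 x5=0x57  N=1 Z=0
after  1: x0=0x62 x1=0xb4 x2=0x74 x3=0xc4 x4=0xb4 x5=0xd6  N=1 Z=0
after  2: x0=0x74 x1=0xb4 x2=0x74 x3=0xc4 x4=0xb4 x5=0xd6  N=0 Z=0
after  3: x0=0x74 x1=0xb4 x2=0x74 x3=0xc4 x4=0x8a x5=0xd6  N=1 Z=0
after  4: x0=0x74 x1=0xb4 x2=0xf4 x3=0xc4 x4=0x8a x5=0xd6  N=1 Z=0
after  5: x0=0x74 x1=0xb4 x2=0xf4 x3=0xc4 x4=0x40 x5=0xd6  N=0 Z=0
after  6: x0=0x74 x1=0xb4 x2=0xf4 x3=0xc4 x4=0x40 x5=0x16  N=0 Z=0
after  7: x0=0x10 x1=0xb4 x2=0xf4 x3=0xc4 x4=0x40 x5=0x16  N=0 Z=0
-- IRQ taken; context saved, return-PC = 8 --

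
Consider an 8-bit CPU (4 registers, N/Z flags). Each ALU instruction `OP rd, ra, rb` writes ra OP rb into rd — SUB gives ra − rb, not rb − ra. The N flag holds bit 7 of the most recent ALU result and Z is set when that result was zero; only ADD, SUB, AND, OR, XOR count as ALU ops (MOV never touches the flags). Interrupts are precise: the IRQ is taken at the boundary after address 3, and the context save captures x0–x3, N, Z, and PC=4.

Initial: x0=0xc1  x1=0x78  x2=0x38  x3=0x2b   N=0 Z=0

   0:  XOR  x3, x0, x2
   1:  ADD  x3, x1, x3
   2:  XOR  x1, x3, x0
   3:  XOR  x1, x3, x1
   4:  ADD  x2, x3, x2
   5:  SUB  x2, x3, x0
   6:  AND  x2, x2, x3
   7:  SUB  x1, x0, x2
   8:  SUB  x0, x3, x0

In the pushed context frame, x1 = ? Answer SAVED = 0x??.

after  0: x0=0xc1 x1=0x78 x2=0x38 x3=0xf9  N=1 Z=0
after  1: x0=0xc1 x1=0x78 x2=0x38 x3=0x71  N=0 Z=0
after  2: x0=0xc1 x1=0xb0 x2=0x38 x3=0x71  N=1 Z=0
after  3: x0=0xc1 x1=0xc1 x2=0x38 x3=0x71  N=1 Z=0
-- IRQ taken; context saved, return-PC = 4 --

SAVED = 0xc1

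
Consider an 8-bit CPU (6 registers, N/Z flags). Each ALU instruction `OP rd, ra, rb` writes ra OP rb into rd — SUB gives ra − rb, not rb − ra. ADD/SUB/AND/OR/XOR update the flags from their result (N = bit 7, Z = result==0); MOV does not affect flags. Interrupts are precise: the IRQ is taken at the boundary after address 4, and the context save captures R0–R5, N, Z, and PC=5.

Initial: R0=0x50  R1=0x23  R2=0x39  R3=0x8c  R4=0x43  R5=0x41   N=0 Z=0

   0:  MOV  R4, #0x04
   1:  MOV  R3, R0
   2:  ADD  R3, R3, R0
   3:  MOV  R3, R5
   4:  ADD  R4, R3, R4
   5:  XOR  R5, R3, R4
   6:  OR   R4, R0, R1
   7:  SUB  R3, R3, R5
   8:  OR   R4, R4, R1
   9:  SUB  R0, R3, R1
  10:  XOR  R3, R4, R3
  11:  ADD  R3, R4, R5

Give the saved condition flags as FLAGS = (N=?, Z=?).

FLAGS = (N=0, Z=0)

after  0: R0=0x50 R1=0x23 R2=0x39 R3=0x8c R4=0x04 R5=0x41  N=0 Z=0
after  1: R0=0x50 R1=0x23 R2=0x39 R3=0x50 R4=0x04 R5=0x41  N=0 Z=0
after  2: R0=0x50 R1=0x23 R2=0x39 R3=0xa0 R4=0x04 R5=0x41  N=1 Z=0
after  3: R0=0x50 R1=0x23 R2=0x39 R3=0x41 R4=0x04 R5=0x41  N=1 Z=0
after  4: R0=0x50 R1=0x23 R2=0x39 R3=0x41 R4=0x45 R5=0x41  N=0 Z=0
-- IRQ taken; context saved, return-PC = 5 --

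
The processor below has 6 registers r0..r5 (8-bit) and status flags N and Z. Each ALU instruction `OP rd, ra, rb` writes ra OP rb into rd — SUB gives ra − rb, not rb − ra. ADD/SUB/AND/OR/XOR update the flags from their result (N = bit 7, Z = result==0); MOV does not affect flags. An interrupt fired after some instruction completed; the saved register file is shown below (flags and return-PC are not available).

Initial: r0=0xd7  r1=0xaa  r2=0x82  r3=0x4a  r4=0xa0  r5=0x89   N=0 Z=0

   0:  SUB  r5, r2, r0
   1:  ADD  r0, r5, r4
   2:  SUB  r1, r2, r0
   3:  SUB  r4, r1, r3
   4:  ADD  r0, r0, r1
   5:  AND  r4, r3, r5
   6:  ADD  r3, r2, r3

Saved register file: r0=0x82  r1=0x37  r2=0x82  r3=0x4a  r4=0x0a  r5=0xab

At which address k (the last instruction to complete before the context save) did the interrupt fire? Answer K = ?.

after  0: r0=0xd7 r1=0xaa r2=0x82 r3=0x4a r4=0xa0 r5=0xab  N=1 Z=0
after  1: r0=0x4b r1=0xaa r2=0x82 r3=0x4a r4=0xa0 r5=0xab  N=0 Z=0
after  2: r0=0x4b r1=0x37 r2=0x82 r3=0x4a r4=0xa0 r5=0xab  N=0 Z=0
after  3: r0=0x4b r1=0x37 r2=0x82 r3=0x4a r4=0xed r5=0xab  N=1 Z=0
after  4: r0=0x82 r1=0x37 r2=0x82 r3=0x4a r4=0xed r5=0xab  N=1 Z=0
after  5: r0=0x82 r1=0x37 r2=0x82 r3=0x4a r4=0x0a r5=0xab  N=0 Z=0
-- IRQ taken; context saved, return-PC = 6 --

K = 5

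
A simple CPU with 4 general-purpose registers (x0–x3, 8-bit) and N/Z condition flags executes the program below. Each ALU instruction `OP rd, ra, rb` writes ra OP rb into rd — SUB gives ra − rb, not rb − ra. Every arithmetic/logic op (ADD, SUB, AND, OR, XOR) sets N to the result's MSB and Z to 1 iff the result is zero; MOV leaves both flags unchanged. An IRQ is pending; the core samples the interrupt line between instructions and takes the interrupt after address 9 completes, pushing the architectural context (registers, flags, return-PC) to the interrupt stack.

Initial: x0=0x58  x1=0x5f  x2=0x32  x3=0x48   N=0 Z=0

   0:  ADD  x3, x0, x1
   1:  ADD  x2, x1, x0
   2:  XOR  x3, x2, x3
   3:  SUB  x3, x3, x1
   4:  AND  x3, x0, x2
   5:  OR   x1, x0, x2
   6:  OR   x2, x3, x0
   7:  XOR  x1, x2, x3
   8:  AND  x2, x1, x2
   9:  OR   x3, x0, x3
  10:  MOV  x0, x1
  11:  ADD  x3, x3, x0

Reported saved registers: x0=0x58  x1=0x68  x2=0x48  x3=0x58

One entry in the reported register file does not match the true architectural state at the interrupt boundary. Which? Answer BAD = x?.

after  0: x0=0x58 x1=0x5f x2=0x32 x3=0xb7  N=1 Z=0
after  1: x0=0x58 x1=0x5f x2=0xb7 x3=0xb7  N=1 Z=0
after  2: x0=0x58 x1=0x5f x2=0xb7 x3=0x00  N=0 Z=1
after  3: x0=0x58 x1=0x5f x2=0xb7 x3=0xa1  N=1 Z=0
after  4: x0=0x58 x1=0x5f x2=0xb7 x3=0x10  N=0 Z=0
after  5: x0=0x58 x1=0xff x2=0xb7 x3=0x10  N=1 Z=0
after  6: x0=0x58 x1=0xff x2=0x58 x3=0x10  N=0 Z=0
after  7: x0=0x58 x1=0x48 x2=0x58 x3=0x10  N=0 Z=0
after  8: x0=0x58 x1=0x48 x2=0x48 x3=0x10  N=0 Z=0
after  9: x0=0x58 x1=0x48 x2=0x48 x3=0x58  N=0 Z=0
-- IRQ taken; context saved, return-PC = 10 --
mismatch: x1: reported 0x68 vs actual 0x48

BAD = x1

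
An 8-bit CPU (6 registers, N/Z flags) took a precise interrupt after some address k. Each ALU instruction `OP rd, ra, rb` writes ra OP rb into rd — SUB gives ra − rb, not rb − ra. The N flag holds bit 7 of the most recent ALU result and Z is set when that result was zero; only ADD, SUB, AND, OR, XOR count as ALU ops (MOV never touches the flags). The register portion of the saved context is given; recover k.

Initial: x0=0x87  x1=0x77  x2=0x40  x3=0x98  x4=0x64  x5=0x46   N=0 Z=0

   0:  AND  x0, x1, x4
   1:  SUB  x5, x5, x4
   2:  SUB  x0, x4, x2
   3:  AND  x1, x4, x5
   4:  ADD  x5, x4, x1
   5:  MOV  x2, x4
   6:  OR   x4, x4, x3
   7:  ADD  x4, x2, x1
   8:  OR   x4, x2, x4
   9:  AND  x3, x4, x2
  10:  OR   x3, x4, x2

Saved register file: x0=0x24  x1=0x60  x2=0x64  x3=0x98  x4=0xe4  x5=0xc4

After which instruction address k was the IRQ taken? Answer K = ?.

K = 8

after  0: x0=0x64 x1=0x77 x2=0x40 x3=0x98 x4=0x64 x5=0x46  N=0 Z=0
after  1: x0=0x64 x1=0x77 x2=0x40 x3=0x98 x4=0x64 x5=0xe2  N=1 Z=0
after  2: x0=0x24 x1=0x77 x2=0x40 x3=0x98 x4=0x64 x5=0xe2  N=0 Z=0
after  3: x0=0x24 x1=0x60 x2=0x40 x3=0x98 x4=0x64 x5=0xe2  N=0 Z=0
after  4: x0=0x24 x1=0x60 x2=0x40 x3=0x98 x4=0x64 x5=0xc4  N=1 Z=0
after  5: x0=0x24 x1=0x60 x2=0x64 x3=0x98 x4=0x64 x5=0xc4  N=1 Z=0
after  6: x0=0x24 x1=0x60 x2=0x64 x3=0x98 x4=0xfc x5=0xc4  N=1 Z=0
after  7: x0=0x24 x1=0x60 x2=0x64 x3=0x98 x4=0xc4 x5=0xc4  N=1 Z=0
after  8: x0=0x24 x1=0x60 x2=0x64 x3=0x98 x4=0xe4 x5=0xc4  N=1 Z=0
-- IRQ taken; context saved, return-PC = 9 --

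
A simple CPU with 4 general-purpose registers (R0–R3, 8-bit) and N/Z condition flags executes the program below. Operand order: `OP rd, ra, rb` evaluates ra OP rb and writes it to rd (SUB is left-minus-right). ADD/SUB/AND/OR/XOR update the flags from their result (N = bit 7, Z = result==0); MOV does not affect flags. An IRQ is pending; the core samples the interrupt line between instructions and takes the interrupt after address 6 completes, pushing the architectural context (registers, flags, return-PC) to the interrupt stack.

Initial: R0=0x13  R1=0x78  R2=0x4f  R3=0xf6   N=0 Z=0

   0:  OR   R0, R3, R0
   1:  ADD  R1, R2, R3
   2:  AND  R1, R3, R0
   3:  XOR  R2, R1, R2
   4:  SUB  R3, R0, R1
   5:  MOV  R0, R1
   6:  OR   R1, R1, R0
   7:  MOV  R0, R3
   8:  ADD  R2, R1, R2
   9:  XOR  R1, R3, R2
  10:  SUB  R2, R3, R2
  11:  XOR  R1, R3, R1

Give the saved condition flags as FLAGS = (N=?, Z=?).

FLAGS = (N=1, Z=0)

after  0: R0=0xf7 R1=0x78 R2=0x4f R3=0xf6  N=1 Z=0
after  1: R0=0xf7 R1=0x45 R2=0x4f R3=0xf6  N=0 Z=0
after  2: R0=0xf7 R1=0xf6 R2=0x4f R3=0xf6  N=1 Z=0
after  3: R0=0xf7 R1=0xf6 R2=0xb9 R3=0xf6  N=1 Z=0
after  4: R0=0xf7 R1=0xf6 R2=0xb9 R3=0x01  N=0 Z=0
after  5: R0=0xf6 R1=0xf6 R2=0xb9 R3=0x01  N=0 Z=0
after  6: R0=0xf6 R1=0xf6 R2=0xb9 R3=0x01  N=1 Z=0
-- IRQ taken; context saved, return-PC = 7 --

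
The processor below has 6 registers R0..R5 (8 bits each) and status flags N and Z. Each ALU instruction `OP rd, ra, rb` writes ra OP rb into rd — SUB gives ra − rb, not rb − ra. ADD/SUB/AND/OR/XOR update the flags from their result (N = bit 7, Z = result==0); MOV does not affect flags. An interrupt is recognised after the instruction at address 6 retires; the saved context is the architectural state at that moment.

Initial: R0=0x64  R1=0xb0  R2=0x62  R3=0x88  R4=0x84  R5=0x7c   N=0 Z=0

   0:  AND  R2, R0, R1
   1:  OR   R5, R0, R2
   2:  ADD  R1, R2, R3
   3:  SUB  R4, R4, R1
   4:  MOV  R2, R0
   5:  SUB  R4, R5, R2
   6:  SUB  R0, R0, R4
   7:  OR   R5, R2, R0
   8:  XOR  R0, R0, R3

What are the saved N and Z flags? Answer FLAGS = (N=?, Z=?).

FLAGS = (N=0, Z=0)

after  0: R0=0x64 R1=0xb0 R2=0x20 R3=0x88 R4=0x84 R5=0x7c  N=0 Z=0
after  1: R0=0x64 R1=0xb0 R2=0x20 R3=0x88 R4=0x84 R5=0x64  N=0 Z=0
after  2: R0=0x64 R1=0xa8 R2=0x20 R3=0x88 R4=0x84 R5=0x64  N=1 Z=0
after  3: R0=0x64 R1=0xa8 R2=0x20 R3=0x88 R4=0xdc R5=0x64  N=1 Z=0
after  4: R0=0x64 R1=0xa8 R2=0x64 R3=0x88 R4=0xdc R5=0x64  N=1 Z=0
after  5: R0=0x64 R1=0xa8 R2=0x64 R3=0x88 R4=0x00 R5=0x64  N=0 Z=1
after  6: R0=0x64 R1=0xa8 R2=0x64 R3=0x88 R4=0x00 R5=0x64  N=0 Z=0
-- IRQ taken; context saved, return-PC = 7 --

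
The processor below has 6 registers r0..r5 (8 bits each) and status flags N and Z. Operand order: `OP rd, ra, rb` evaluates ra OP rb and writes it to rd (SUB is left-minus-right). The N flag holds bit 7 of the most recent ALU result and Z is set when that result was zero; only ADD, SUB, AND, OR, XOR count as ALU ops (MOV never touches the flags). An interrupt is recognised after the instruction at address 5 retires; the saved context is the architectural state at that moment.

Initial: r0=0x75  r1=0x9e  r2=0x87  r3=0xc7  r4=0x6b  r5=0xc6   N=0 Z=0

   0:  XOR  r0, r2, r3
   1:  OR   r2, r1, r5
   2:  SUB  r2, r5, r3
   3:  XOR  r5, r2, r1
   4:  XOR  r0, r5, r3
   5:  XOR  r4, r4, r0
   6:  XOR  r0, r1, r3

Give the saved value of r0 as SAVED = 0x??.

SAVED = 0xa6

after  0: r0=0x40 r1=0x9e r2=0x87 r3=0xc7 r4=0x6b r5=0xc6  N=0 Z=0
after  1: r0=0x40 r1=0x9e r2=0xde r3=0xc7 r4=0x6b r5=0xc6  N=1 Z=0
after  2: r0=0x40 r1=0x9e r2=0xff r3=0xc7 r4=0x6b r5=0xc6  N=1 Z=0
after  3: r0=0x40 r1=0x9e r2=0xff r3=0xc7 r4=0x6b r5=0x61  N=0 Z=0
after  4: r0=0xa6 r1=0x9e r2=0xff r3=0xc7 r4=0x6b r5=0x61  N=1 Z=0
after  5: r0=0xa6 r1=0x9e r2=0xff r3=0xc7 r4=0xcd r5=0x61  N=1 Z=0
-- IRQ taken; context saved, return-PC = 6 --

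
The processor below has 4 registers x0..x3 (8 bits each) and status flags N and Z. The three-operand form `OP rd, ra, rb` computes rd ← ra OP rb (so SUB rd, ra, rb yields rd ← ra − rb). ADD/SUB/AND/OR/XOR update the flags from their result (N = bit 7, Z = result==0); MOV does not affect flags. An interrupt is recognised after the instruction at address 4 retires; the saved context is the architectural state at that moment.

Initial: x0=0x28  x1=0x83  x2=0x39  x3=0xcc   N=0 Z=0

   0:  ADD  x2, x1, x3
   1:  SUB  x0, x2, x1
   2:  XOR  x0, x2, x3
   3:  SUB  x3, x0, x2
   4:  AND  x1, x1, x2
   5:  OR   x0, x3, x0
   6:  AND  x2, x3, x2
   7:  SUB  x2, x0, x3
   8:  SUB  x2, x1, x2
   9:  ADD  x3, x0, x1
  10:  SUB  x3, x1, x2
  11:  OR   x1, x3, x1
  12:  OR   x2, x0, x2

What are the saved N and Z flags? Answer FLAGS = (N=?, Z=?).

FLAGS = (N=0, Z=0)

after  0: x0=0x28 x1=0x83 x2=0x4f x3=0xcc  N=0 Z=0
after  1: x0=0xcc x1=0x83 x2=0x4f x3=0xcc  N=1 Z=0
after  2: x0=0x83 x1=0x83 x2=0x4f x3=0xcc  N=1 Z=0
after  3: x0=0x83 x1=0x83 x2=0x4f x3=0x34  N=0 Z=0
after  4: x0=0x83 x1=0x03 x2=0x4f x3=0x34  N=0 Z=0
-- IRQ taken; context saved, return-PC = 5 --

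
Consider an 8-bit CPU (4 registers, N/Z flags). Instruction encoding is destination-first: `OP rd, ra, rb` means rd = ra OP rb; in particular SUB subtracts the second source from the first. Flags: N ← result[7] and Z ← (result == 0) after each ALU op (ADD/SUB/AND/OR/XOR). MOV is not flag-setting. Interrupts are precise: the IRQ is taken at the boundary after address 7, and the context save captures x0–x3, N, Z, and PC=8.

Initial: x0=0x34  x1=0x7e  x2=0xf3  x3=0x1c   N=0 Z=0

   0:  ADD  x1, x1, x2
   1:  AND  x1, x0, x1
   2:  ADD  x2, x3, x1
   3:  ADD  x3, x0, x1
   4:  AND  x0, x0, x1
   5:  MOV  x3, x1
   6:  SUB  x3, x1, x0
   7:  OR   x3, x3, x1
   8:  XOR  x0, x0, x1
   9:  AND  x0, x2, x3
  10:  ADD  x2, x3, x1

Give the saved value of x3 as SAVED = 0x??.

SAVED = 0x30

after  0: x0=0x34 x1=0x71 x2=0xf3 x3=0x1c  N=0 Z=0
after  1: x0=0x34 x1=0x30 x2=0xf3 x3=0x1c  N=0 Z=0
after  2: x0=0x34 x1=0x30 x2=0x4c x3=0x1c  N=0 Z=0
after  3: x0=0x34 x1=0x30 x2=0x4c x3=0x64  N=0 Z=0
after  4: x0=0x30 x1=0x30 x2=0x4c x3=0x64  N=0 Z=0
after  5: x0=0x30 x1=0x30 x2=0x4c x3=0x30  N=0 Z=0
after  6: x0=0x30 x1=0x30 x2=0x4c x3=0x00  N=0 Z=1
after  7: x0=0x30 x1=0x30 x2=0x4c x3=0x30  N=0 Z=0
-- IRQ taken; context saved, return-PC = 8 --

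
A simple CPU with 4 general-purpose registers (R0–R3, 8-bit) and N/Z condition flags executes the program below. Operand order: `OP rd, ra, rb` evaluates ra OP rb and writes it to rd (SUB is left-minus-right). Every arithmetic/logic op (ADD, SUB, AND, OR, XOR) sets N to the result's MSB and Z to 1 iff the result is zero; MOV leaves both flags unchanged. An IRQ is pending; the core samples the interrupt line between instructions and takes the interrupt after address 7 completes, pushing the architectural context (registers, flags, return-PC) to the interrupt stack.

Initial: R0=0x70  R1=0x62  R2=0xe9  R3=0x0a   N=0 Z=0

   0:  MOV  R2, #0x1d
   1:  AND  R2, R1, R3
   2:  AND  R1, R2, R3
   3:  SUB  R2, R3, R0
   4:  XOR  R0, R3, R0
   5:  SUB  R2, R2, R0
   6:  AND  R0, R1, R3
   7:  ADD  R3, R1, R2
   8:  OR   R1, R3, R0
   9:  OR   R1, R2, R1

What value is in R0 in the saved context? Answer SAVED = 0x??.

after  0: R0=0x70 R1=0x62 R2=0x1d R3=0x0a  N=0 Z=0
after  1: R0=0x70 R1=0x62 R2=0x02 R3=0x0a  N=0 Z=0
after  2: R0=0x70 R1=0x02 R2=0x02 R3=0x0a  N=0 Z=0
after  3: R0=0x70 R1=0x02 R2=0x9a R3=0x0a  N=1 Z=0
after  4: R0=0x7a R1=0x02 R2=0x9a R3=0x0a  N=0 Z=0
after  5: R0=0x7a R1=0x02 R2=0x20 R3=0x0a  N=0 Z=0
after  6: R0=0x02 R1=0x02 R2=0x20 R3=0x0a  N=0 Z=0
after  7: R0=0x02 R1=0x02 R2=0x20 R3=0x22  N=0 Z=0
-- IRQ taken; context saved, return-PC = 8 --

SAVED = 0x02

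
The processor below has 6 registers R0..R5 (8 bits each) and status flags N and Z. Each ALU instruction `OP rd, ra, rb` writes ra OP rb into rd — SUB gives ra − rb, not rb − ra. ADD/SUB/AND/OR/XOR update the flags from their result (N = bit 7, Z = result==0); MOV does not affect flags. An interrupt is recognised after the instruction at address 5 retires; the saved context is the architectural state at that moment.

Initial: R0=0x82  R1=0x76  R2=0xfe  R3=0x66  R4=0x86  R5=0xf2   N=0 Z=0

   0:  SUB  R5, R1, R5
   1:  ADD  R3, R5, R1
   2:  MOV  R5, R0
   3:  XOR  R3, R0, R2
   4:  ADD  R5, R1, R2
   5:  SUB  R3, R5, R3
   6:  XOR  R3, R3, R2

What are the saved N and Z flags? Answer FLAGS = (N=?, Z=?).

after  0: R0=0x82 R1=0x76 R2=0xfe R3=0x66 R4=0x86 R5=0x84  N=1 Z=0
after  1: R0=0x82 R1=0x76 R2=0xfe R3=0xfa R4=0x86 R5=0x84  N=1 Z=0
after  2: R0=0x82 R1=0x76 R2=0xfe R3=0xfa R4=0x86 R5=0x82  N=1 Z=0
after  3: R0=0x82 R1=0x76 R2=0xfe R3=0x7c R4=0x86 R5=0x82  N=0 Z=0
after  4: R0=0x82 R1=0x76 R2=0xfe R3=0x7c R4=0x86 R5=0x74  N=0 Z=0
after  5: R0=0x82 R1=0x76 R2=0xfe R3=0xf8 R4=0x86 R5=0x74  N=1 Z=0
-- IRQ taken; context saved, return-PC = 6 --

FLAGS = (N=1, Z=0)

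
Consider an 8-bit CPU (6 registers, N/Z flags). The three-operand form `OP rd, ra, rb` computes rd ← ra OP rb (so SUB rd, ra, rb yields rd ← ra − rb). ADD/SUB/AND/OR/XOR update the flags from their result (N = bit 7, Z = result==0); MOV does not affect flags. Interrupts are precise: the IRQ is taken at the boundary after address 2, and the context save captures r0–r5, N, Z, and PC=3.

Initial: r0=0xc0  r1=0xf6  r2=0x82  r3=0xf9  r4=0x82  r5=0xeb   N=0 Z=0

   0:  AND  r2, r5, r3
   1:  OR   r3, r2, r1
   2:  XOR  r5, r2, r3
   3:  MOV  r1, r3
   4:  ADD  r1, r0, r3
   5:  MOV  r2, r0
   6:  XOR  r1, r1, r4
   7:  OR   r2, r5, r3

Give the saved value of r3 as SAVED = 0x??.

SAVED = 0xff

after  0: r0=0xc0 r1=0xf6 r2=0xe9 r3=0xf9 r4=0x82 r5=0xeb  N=1 Z=0
after  1: r0=0xc0 r1=0xf6 r2=0xe9 r3=0xff r4=0x82 r5=0xeb  N=1 Z=0
after  2: r0=0xc0 r1=0xf6 r2=0xe9 r3=0xff r4=0x82 r5=0x16  N=0 Z=0
-- IRQ taken; context saved, return-PC = 3 --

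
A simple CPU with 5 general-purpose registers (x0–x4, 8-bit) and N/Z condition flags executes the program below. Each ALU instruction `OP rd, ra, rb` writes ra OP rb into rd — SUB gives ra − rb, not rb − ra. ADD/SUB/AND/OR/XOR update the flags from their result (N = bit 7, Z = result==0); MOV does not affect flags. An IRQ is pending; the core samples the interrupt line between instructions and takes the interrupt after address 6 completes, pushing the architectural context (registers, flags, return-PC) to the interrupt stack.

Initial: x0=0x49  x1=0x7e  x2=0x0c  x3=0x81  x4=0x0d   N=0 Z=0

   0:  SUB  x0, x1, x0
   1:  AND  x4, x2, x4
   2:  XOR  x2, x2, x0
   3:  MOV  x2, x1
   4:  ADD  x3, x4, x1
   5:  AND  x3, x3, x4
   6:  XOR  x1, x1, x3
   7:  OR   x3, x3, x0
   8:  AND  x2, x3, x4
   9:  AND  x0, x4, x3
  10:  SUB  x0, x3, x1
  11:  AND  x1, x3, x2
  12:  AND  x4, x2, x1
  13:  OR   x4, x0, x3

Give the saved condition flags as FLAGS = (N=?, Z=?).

after  0: x0=0x35 x1=0x7e x2=0x0c x3=0x81 x4=0x0d  N=0 Z=0
after  1: x0=0x35 x1=0x7e x2=0x0c x3=0x81 x4=0x0c  N=0 Z=0
after  2: x0=0x35 x1=0x7e x2=0x39 x3=0x81 x4=0x0c  N=0 Z=0
after  3: x0=0x35 x1=0x7e x2=0x7e x3=0x81 x4=0x0c  N=0 Z=0
after  4: x0=0x35 x1=0x7e x2=0x7e x3=0x8a x4=0x0c  N=1 Z=0
after  5: x0=0x35 x1=0x7e x2=0x7e x3=0x08 x4=0x0c  N=0 Z=0
after  6: x0=0x35 x1=0x76 x2=0x7e x3=0x08 x4=0x0c  N=0 Z=0
-- IRQ taken; context saved, return-PC = 7 --

FLAGS = (N=0, Z=0)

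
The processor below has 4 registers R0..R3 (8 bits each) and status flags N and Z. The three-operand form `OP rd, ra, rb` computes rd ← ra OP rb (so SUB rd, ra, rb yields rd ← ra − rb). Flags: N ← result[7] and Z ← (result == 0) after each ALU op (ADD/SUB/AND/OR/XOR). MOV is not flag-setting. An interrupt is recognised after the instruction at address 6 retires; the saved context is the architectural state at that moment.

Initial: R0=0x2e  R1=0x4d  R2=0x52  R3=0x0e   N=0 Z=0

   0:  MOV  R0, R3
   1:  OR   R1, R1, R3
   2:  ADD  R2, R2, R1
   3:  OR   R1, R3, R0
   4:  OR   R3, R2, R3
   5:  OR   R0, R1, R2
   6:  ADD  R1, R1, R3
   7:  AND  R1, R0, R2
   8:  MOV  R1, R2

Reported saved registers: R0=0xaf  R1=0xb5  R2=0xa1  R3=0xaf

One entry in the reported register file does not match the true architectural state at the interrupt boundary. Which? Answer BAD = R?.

BAD = R1

after  0: R0=0x0e R1=0x4d R2=0x52 R3=0x0e  N=0 Z=0
after  1: R0=0x0e R1=0x4f R2=0x52 R3=0x0e  N=0 Z=0
after  2: R0=0x0e R1=0x4f R2=0xa1 R3=0x0e  N=1 Z=0
after  3: R0=0x0e R1=0x0e R2=0xa1 R3=0x0e  N=0 Z=0
after  4: R0=0x0e R1=0x0e R2=0xa1 R3=0xaf  N=1 Z=0
after  5: R0=0xaf R1=0x0e R2=0xa1 R3=0xaf  N=1 Z=0
after  6: R0=0xaf R1=0xbd R2=0xa1 R3=0xaf  N=1 Z=0
-- IRQ taken; context saved, return-PC = 7 --
mismatch: R1: reported 0xb5 vs actual 0xbd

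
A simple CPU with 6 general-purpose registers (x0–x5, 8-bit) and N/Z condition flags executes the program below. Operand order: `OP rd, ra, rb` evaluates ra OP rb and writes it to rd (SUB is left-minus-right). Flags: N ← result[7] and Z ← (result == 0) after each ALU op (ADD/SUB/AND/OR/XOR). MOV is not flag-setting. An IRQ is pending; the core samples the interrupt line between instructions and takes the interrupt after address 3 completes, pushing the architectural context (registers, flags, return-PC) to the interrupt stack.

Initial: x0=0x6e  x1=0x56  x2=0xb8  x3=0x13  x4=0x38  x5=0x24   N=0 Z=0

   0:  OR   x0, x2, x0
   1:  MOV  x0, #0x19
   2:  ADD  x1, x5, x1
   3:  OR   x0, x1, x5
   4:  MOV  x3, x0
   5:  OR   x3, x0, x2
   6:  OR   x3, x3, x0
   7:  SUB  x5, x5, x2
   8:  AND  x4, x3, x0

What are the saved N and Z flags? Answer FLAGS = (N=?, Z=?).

after  0: x0=0xfe x1=0x56 x2=0xb8 x3=0x13 x4=0x38 x5=0x24  N=1 Z=0
after  1: x0=0x19 x1=0x56 x2=0xb8 x3=0x13 x4=0x38 x5=0x24  N=1 Z=0
after  2: x0=0x19 x1=0x7a x2=0xb8 x3=0x13 x4=0x38 x5=0x24  N=0 Z=0
after  3: x0=0x7e x1=0x7a x2=0xb8 x3=0x13 x4=0x38 x5=0x24  N=0 Z=0
-- IRQ taken; context saved, return-PC = 4 --

FLAGS = (N=0, Z=0)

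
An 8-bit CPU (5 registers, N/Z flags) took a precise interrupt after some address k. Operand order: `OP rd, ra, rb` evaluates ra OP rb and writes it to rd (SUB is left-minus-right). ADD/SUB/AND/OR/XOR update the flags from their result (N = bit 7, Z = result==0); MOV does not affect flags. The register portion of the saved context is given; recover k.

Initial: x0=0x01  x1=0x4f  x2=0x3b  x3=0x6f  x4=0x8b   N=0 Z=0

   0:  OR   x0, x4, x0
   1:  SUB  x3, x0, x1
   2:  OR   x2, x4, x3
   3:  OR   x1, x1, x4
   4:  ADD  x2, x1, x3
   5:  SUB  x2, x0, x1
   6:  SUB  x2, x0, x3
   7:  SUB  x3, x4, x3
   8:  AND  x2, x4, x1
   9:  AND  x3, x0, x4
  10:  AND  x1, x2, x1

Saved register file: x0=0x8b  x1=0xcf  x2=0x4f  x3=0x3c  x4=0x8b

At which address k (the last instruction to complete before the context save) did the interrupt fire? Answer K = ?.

after  0: x0=0x8b x1=0x4f x2=0x3b x3=0x6f x4=0x8b  N=1 Z=0
after  1: x0=0x8b x1=0x4f x2=0x3b x3=0x3c x4=0x8b  N=0 Z=0
after  2: x0=0x8b x1=0x4f x2=0xbf x3=0x3c x4=0x8b  N=1 Z=0
after  3: x0=0x8b x1=0xcf x2=0xbf x3=0x3c x4=0x8b  N=1 Z=0
after  4: x0=0x8b x1=0xcf x2=0x0b x3=0x3c x4=0x8b  N=0 Z=0
after  5: x0=0x8b x1=0xcf x2=0xbc x3=0x3c x4=0x8b  N=1 Z=0
after  6: x0=0x8b x1=0xcf x2=0x4f x3=0x3c x4=0x8b  N=0 Z=0
-- IRQ taken; context saved, return-PC = 7 --

K = 6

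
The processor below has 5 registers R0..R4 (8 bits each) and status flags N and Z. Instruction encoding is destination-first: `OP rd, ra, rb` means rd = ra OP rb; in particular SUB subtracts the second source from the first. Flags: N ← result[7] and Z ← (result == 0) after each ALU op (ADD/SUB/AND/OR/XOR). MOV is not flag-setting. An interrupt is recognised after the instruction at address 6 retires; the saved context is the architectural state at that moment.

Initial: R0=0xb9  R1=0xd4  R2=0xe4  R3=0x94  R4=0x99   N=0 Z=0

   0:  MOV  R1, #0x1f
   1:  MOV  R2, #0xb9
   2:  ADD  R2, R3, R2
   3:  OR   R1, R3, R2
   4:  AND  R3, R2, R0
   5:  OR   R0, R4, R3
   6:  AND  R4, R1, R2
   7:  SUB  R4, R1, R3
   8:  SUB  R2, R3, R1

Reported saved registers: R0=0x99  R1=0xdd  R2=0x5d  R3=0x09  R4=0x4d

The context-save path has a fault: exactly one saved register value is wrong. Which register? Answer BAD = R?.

after  0: R0=0xb9 R1=0x1f R2=0xe4 R3=0x94 R4=0x99  N=0 Z=0
after  1: R0=0xb9 R1=0x1f R2=0xb9 R3=0x94 R4=0x99  N=0 Z=0
after  2: R0=0xb9 R1=0x1f R2=0x4d R3=0x94 R4=0x99  N=0 Z=0
after  3: R0=0xb9 R1=0xdd R2=0x4d R3=0x94 R4=0x99  N=1 Z=0
after  4: R0=0xb9 R1=0xdd R2=0x4d R3=0x09 R4=0x99  N=0 Z=0
after  5: R0=0x99 R1=0xdd R2=0x4d R3=0x09 R4=0x99  N=1 Z=0
after  6: R0=0x99 R1=0xdd R2=0x4d R3=0x09 R4=0x4d  N=0 Z=0
-- IRQ taken; context saved, return-PC = 7 --
mismatch: R2: reported 0x5d vs actual 0x4d

BAD = R2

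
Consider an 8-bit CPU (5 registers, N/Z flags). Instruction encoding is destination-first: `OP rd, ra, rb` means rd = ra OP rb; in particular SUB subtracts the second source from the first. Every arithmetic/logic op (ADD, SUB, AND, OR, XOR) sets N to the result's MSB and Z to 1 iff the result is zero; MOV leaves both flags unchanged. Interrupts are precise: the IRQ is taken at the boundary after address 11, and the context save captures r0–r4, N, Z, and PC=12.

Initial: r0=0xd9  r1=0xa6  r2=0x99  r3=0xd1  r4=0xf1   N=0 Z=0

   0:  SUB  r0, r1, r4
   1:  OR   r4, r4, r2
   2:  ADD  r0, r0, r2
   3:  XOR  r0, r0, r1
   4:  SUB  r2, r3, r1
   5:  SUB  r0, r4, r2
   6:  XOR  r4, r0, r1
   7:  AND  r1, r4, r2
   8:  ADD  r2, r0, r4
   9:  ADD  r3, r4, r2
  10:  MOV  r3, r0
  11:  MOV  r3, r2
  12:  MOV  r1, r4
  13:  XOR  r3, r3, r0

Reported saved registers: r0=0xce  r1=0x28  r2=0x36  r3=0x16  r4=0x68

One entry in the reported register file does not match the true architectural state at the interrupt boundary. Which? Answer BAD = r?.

after  0: r0=0xb5 r1=0xa6 r2=0x99 r3=0xd1 r4=0xf1  N=1 Z=0
after  1: r0=0xb5 r1=0xa6 r2=0x99 r3=0xd1 r4=0xf9  N=1 Z=0
after  2: r0=0x4e r1=0xa6 r2=0x99 r3=0xd1 r4=0xf9  N=0 Z=0
after  3: r0=0xe8 r1=0xa6 r2=0x99 r3=0xd1 r4=0xf9  N=1 Z=0
after  4: r0=0xe8 r1=0xa6 r2=0x2b r3=0xd1 r4=0xf9  N=0 Z=0
after  5: r0=0xce r1=0xa6 r2=0x2b r3=0xd1 r4=0xf9  N=1 Z=0
after  6: r0=0xce r1=0xa6 r2=0x2b r3=0xd1 r4=0x68  N=0 Z=0
after  7: r0=0xce r1=0x28 r2=0x2b r3=0xd1 r4=0x68  N=0 Z=0
after  8: r0=0xce r1=0x28 r2=0x36 r3=0xd1 r4=0x68  N=0 Z=0
after  9: r0=0xce r1=0x28 r2=0x36 r3=0x9e r4=0x68  N=1 Z=0
after 10: r0=0xce r1=0x28 r2=0x36 r3=0xce r4=0x68  N=1 Z=0
after 11: r0=0xce r1=0x28 r2=0x36 r3=0x36 r4=0x68  N=1 Z=0
-- IRQ taken; context saved, return-PC = 12 --
mismatch: r3: reported 0x16 vs actual 0x36

BAD = r3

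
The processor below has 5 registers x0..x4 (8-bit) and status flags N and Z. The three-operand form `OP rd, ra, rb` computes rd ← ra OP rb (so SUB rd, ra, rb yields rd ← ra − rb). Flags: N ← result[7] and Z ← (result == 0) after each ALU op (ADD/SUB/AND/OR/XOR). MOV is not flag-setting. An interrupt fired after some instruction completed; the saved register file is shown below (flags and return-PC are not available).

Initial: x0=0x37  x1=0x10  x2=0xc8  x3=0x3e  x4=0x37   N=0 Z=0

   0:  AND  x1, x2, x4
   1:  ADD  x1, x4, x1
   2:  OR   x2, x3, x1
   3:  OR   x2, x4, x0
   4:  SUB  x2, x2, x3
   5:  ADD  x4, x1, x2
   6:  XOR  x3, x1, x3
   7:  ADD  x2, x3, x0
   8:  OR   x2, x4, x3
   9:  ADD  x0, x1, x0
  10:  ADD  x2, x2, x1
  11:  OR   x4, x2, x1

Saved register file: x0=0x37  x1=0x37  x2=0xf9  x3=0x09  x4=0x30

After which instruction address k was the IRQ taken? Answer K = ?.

K = 6

after  0: x0=0x37 x1=0x00 x2=0xc8 x3=0x3e x4=0x37  N=0 Z=1
after  1: x0=0x37 x1=0x37 x2=0xc8 x3=0x3e x4=0x37  N=0 Z=0
after  2: x0=0x37 x1=0x37 x2=0x3f x3=0x3e x4=0x37  N=0 Z=0
after  3: x0=0x37 x1=0x37 x2=0x37 x3=0x3e x4=0x37  N=0 Z=0
after  4: x0=0x37 x1=0x37 x2=0xf9 x3=0x3e x4=0x37  N=1 Z=0
after  5: x0=0x37 x1=0x37 x2=0xf9 x3=0x3e x4=0x30  N=0 Z=0
after  6: x0=0x37 x1=0x37 x2=0xf9 x3=0x09 x4=0x30  N=0 Z=0
-- IRQ taken; context saved, return-PC = 7 --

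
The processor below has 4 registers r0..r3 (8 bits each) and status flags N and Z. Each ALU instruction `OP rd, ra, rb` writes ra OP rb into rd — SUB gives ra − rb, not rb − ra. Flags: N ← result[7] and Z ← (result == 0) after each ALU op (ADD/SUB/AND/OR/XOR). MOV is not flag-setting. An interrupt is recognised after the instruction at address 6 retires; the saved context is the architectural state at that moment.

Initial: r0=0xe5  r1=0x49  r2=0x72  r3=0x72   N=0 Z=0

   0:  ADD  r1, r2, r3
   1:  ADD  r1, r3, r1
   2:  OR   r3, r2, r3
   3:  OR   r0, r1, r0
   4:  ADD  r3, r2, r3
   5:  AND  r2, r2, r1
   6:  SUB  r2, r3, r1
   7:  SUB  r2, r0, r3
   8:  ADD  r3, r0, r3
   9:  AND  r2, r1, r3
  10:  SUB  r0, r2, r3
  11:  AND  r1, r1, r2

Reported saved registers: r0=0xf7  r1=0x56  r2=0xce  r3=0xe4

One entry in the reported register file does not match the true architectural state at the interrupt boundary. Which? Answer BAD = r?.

BAD = r2

after  0: r0=0xe5 r1=0xe4 r2=0x72 r3=0x72  N=1 Z=0
after  1: r0=0xe5 r1=0x56 r2=0x72 r3=0x72  N=0 Z=0
after  2: r0=0xe5 r1=0x56 r2=0x72 r3=0x72  N=0 Z=0
after  3: r0=0xf7 r1=0x56 r2=0x72 r3=0x72  N=1 Z=0
after  4: r0=0xf7 r1=0x56 r2=0x72 r3=0xe4  N=1 Z=0
after  5: r0=0xf7 r1=0x56 r2=0x52 r3=0xe4  N=0 Z=0
after  6: r0=0xf7 r1=0x56 r2=0x8e r3=0xe4  N=1 Z=0
-- IRQ taken; context saved, return-PC = 7 --
mismatch: r2: reported 0xce vs actual 0x8e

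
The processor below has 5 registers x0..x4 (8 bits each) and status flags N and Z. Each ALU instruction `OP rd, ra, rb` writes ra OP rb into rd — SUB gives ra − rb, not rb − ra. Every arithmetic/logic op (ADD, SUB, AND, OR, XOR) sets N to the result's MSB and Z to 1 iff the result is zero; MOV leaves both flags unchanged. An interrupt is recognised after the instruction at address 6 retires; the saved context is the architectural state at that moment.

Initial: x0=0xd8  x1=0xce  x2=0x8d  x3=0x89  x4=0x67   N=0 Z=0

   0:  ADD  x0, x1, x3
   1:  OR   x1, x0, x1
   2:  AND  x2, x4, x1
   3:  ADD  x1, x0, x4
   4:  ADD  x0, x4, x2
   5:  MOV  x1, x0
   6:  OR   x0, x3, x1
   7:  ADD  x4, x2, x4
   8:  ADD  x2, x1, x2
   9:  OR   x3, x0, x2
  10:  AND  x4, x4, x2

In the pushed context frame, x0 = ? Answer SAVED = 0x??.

after  0: x0=0x57 x1=0xce x2=0x8d x3=0x89 x4=0x67  N=0 Z=0
after  1: x0=0x57 x1=0xdf x2=0x8d x3=0x89 x4=0x67  N=1 Z=0
after  2: x0=0x57 x1=0xdf x2=0x47 x3=0x89 x4=0x67  N=0 Z=0
after  3: x0=0x57 x1=0xbe x2=0x47 x3=0x89 x4=0x67  N=1 Z=0
after  4: x0=0xae x1=0xbe x2=0x47 x3=0x89 x4=0x67  N=1 Z=0
after  5: x0=0xae x1=0xae x2=0x47 x3=0x89 x4=0x67  N=1 Z=0
after  6: x0=0xaf x1=0xae x2=0x47 x3=0x89 x4=0x67  N=1 Z=0
-- IRQ taken; context saved, return-PC = 7 --

SAVED = 0xaf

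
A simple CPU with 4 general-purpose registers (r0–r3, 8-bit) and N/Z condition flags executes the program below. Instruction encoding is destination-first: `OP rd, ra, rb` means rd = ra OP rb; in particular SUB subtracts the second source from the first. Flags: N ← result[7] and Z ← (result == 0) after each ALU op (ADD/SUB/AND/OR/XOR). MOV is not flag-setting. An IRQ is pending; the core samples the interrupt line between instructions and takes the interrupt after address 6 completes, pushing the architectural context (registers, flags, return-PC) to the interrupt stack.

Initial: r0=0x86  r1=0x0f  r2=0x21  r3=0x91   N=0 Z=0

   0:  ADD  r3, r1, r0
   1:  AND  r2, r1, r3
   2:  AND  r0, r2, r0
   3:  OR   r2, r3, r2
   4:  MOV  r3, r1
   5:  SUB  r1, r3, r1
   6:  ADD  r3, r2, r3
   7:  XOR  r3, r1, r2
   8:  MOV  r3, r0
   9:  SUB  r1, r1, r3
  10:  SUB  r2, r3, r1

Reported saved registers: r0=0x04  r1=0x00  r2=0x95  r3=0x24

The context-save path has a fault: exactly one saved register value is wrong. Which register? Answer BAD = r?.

after  0: r0=0x86 r1=0x0f r2=0x21 r3=0x95  N=1 Z=0
after  1: r0=0x86 r1=0x0f r2=0x05 r3=0x95  N=0 Z=0
after  2: r0=0x04 r1=0x0f r2=0x05 r3=0x95  N=0 Z=0
after  3: r0=0x04 r1=0x0f r2=0x95 r3=0x95  N=1 Z=0
after  4: r0=0x04 r1=0x0f r2=0x95 r3=0x0f  N=1 Z=0
after  5: r0=0x04 r1=0x00 r2=0x95 r3=0x0f  N=0 Z=1
after  6: r0=0x04 r1=0x00 r2=0x95 r3=0xa4  N=1 Z=0
-- IRQ taken; context saved, return-PC = 7 --
mismatch: r3: reported 0x24 vs actual 0xa4

BAD = r3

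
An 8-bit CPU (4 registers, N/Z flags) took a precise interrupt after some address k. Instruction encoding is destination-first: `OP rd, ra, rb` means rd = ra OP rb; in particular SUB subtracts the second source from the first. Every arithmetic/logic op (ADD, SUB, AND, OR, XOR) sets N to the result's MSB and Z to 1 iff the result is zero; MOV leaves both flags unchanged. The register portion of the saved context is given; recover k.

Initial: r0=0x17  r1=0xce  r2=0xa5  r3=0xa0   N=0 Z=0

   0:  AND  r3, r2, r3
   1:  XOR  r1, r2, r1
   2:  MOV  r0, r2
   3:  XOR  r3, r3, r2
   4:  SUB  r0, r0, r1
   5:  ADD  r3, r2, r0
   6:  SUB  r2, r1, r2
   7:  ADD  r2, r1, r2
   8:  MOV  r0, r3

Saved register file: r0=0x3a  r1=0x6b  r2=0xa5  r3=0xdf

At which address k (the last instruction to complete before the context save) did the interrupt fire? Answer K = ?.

K = 5

after  0: r0=0x17 r1=0xce r2=0xa5 r3=0xa0  N=1 Z=0
after  1: r0=0x17 r1=0x6b r2=0xa5 r3=0xa0  N=0 Z=0
after  2: r0=0xa5 r1=0x6b r2=0xa5 r3=0xa0  N=0 Z=0
after  3: r0=0xa5 r1=0x6b r2=0xa5 r3=0x05  N=0 Z=0
after  4: r0=0x3a r1=0x6b r2=0xa5 r3=0x05  N=0 Z=0
after  5: r0=0x3a r1=0x6b r2=0xa5 r3=0xdf  N=1 Z=0
-- IRQ taken; context saved, return-PC = 6 --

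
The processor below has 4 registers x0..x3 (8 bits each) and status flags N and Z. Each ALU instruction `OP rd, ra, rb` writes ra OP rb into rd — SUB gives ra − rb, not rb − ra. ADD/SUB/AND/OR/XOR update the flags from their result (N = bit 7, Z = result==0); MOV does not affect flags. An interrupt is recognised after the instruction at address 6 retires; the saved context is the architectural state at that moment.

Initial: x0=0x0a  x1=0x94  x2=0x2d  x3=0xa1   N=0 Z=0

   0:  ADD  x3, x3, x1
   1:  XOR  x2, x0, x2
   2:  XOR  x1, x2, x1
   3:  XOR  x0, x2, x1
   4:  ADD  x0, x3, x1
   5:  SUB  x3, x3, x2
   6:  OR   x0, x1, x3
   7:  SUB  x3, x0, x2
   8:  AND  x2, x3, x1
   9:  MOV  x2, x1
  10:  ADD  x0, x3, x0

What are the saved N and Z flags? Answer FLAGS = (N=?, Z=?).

FLAGS = (N=1, Z=0)

after  0: x0=0x0a x1=0x94 x2=0x2d x3=0x35  N=0 Z=0
after  1: x0=0x0a x1=0x94 x2=0x27 x3=0x35  N=0 Z=0
after  2: x0=0x0a x1=0xb3 x2=0x27 x3=0x35  N=1 Z=0
after  3: x0=0x94 x1=0xb3 x2=0x27 x3=0x35  N=1 Z=0
after  4: x0=0xe8 x1=0xb3 x2=0x27 x3=0x35  N=1 Z=0
after  5: x0=0xe8 x1=0xb3 x2=0x27 x3=0x0e  N=0 Z=0
after  6: x0=0xbf x1=0xb3 x2=0x27 x3=0x0e  N=1 Z=0
-- IRQ taken; context saved, return-PC = 7 --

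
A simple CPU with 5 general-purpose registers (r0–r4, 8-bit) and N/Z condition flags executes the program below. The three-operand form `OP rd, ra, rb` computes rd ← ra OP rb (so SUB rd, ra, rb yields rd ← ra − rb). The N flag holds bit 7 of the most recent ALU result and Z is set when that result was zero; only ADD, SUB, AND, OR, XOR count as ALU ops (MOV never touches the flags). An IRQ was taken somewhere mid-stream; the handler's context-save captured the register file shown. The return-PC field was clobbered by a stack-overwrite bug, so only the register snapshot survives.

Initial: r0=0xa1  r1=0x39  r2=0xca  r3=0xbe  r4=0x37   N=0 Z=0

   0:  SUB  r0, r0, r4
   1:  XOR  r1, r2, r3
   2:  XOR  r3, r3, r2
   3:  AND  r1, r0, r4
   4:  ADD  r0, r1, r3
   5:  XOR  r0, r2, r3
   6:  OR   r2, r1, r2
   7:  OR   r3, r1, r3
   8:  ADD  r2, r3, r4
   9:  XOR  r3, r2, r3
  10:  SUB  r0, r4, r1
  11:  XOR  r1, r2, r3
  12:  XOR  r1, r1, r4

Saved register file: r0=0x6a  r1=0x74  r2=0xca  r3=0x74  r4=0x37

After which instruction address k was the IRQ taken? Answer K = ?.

K = 2

after  0: r0=0x6a r1=0x39 r2=0xca r3=0xbe r4=0x37  N=0 Z=0
after  1: r0=0x6a r1=0x74 r2=0xca r3=0xbe r4=0x37  N=0 Z=0
after  2: r0=0x6a r1=0x74 r2=0xca r3=0x74 r4=0x37  N=0 Z=0
-- IRQ taken; context saved, return-PC = 3 --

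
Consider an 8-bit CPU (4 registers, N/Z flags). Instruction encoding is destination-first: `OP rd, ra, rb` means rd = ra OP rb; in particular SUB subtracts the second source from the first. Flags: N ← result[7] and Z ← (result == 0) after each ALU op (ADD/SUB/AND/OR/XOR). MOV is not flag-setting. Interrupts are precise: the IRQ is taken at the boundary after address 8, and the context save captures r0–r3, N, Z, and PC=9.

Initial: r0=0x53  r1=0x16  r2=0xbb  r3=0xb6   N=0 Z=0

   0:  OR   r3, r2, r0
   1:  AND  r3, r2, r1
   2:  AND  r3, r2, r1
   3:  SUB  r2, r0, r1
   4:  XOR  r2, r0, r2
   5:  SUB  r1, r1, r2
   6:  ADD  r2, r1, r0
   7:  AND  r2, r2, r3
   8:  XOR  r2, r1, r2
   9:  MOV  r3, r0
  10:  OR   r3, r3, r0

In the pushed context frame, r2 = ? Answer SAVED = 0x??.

after  0: r0=0x53 r1=0x16 r2=0xbb r3=0xfb  N=1 Z=0
after  1: r0=0x53 r1=0x16 r2=0xbb r3=0x12  N=0 Z=0
after  2: r0=0x53 r1=0x16 r2=0xbb r3=0x12  N=0 Z=0
after  3: r0=0x53 r1=0x16 r2=0x3d r3=0x12  N=0 Z=0
after  4: r0=0x53 r1=0x16 r2=0x6e r3=0x12  N=0 Z=0
after  5: r0=0x53 r1=0xa8 r2=0x6e r3=0x12  N=1 Z=0
after  6: r0=0x53 r1=0xa8 r2=0xfb r3=0x12  N=1 Z=0
after  7: r0=0x53 r1=0xa8 r2=0x12 r3=0x12  N=0 Z=0
after  8: r0=0x53 r1=0xa8 r2=0xba r3=0x12  N=1 Z=0
-- IRQ taken; context saved, return-PC = 9 --

SAVED = 0xba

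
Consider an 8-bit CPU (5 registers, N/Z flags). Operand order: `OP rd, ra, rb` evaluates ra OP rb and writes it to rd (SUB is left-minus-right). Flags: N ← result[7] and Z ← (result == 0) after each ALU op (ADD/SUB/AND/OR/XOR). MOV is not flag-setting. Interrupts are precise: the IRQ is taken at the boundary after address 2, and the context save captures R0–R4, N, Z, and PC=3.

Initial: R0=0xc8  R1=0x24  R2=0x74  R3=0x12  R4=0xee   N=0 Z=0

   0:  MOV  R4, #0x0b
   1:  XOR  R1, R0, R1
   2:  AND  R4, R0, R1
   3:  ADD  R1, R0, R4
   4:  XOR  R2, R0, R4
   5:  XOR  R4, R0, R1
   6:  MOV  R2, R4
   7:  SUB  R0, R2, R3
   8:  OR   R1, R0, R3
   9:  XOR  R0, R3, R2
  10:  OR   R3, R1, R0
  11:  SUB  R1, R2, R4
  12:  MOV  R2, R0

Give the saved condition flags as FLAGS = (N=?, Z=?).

after  0: R0=0xc8 R1=0x24 R2=0x74 R3=0x12 R4=0x0b  N=0 Z=0
after  1: R0=0xc8 R1=0xec R2=0x74 R3=0x12 R4=0x0b  N=1 Z=0
after  2: R0=0xc8 R1=0xec R2=0x74 R3=0x12 R4=0xc8  N=1 Z=0
-- IRQ taken; context saved, return-PC = 3 --

FLAGS = (N=1, Z=0)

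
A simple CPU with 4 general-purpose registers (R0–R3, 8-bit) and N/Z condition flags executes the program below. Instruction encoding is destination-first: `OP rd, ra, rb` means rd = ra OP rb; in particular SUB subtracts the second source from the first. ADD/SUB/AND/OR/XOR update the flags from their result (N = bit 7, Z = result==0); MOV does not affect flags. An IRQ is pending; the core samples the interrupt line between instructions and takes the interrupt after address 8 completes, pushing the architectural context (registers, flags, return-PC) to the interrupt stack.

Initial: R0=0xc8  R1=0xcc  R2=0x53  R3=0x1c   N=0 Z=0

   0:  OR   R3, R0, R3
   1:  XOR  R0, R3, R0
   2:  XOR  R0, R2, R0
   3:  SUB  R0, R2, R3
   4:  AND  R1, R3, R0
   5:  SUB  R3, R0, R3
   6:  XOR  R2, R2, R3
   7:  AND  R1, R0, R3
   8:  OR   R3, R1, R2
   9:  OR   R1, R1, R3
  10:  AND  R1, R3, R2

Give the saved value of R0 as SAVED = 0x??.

after  0: R0=0xc8 R1=0xcc R2=0x53 R3=0xdc  N=1 Z=0
after  1: R0=0x14 R1=0xcc R2=0x53 R3=0xdc  N=0 Z=0
after  2: R0=0x47 R1=0xcc R2=0x53 R3=0xdc  N=0 Z=0
after  3: R0=0x77 R1=0xcc R2=0x53 R3=0xdc  N=0 Z=0
after  4: R0=0x77 R1=0x54 R2=0x53 R3=0xdc  N=0 Z=0
after  5: R0=0x77 R1=0x54 R2=0x53 R3=0x9b  N=1 Z=0
after  6: R0=0x77 R1=0x54 R2=0xc8 R3=0x9b  N=1 Z=0
after  7: R0=0x77 R1=0x13 R2=0xc8 R3=0x9b  N=0 Z=0
after  8: R0=0x77 R1=0x13 R2=0xc8 R3=0xdb  N=1 Z=0
-- IRQ taken; context saved, return-PC = 9 --

SAVED = 0x77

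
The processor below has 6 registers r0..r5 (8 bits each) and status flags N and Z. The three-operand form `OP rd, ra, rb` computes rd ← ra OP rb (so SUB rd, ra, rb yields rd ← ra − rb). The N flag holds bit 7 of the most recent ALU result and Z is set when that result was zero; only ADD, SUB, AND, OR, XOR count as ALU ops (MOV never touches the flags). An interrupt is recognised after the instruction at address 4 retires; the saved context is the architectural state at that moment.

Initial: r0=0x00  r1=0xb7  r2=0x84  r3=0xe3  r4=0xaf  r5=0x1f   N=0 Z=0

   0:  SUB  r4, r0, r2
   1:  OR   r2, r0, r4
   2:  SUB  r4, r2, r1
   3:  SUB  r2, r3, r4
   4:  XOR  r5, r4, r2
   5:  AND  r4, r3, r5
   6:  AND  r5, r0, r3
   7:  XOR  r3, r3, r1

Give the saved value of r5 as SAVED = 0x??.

after  0: r0=0x00 r1=0xb7 r2=0x84 r3=0xe3 r4=0x7c r5=0x1f  N=0 Z=0
after  1: r0=0x00 r1=0xb7 r2=0x7c r3=0xe3 r4=0x7c r5=0x1f  N=0 Z=0
after  2: r0=0x00 r1=0xb7 r2=0x7c r3=0xe3 r4=0xc5 r5=0x1f  N=1 Z=0
after  3: r0=0x00 r1=0xb7 r2=0x1e r3=0xe3 r4=0xc5 r5=0x1f  N=0 Z=0
after  4: r0=0x00 r1=0xb7 r2=0x1e r3=0xe3 r4=0xc5 r5=0xdb  N=1 Z=0
-- IRQ taken; context saved, return-PC = 5 --

SAVED = 0xdb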